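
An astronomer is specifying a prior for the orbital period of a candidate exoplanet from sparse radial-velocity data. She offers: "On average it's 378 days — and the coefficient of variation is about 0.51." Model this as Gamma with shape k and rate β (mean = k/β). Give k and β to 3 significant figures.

For Gamma(k, rate β): mean = k/β, variance = k/β², so CV = 1/√k.
CV = 0.51, hence k = 1/CV² = 3.84.
Then β = k/mean = 3.84/378 = 0.0102.

k ≈ 3.84, β ≈ 0.0102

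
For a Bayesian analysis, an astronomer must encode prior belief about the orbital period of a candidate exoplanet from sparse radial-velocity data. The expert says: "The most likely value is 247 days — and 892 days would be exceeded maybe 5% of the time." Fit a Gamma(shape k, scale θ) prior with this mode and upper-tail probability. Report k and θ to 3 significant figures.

k ≈ 2.56, θ ≈ 159

Gamma(k,θ) with k>1 has mode (k−1)θ, so θ = 247/(k−1).
Need P(X < 892) = 0.95 with θ tied to k this way. Start at k = 2, θ = 247: P(X<892) ≈ 0.875.
Too low — raise k to concentrate. Iterating converges to k ≈ 2.56.
Then θ = 247/(2.56−1) ≈ 159.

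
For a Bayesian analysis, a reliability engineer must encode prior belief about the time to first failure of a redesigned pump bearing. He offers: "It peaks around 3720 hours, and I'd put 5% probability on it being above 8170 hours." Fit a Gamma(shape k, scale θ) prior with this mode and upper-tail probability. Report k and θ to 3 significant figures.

Gamma(k,θ) with k>1 has mode (k−1)θ, so θ = 3720/(k−1).
Need P(X < 8170) = 0.95 with θ tied to k this way. Start at k = 2, θ = 3720: P(X<8170) ≈ 0.645.
Too low — raise k to concentrate. Iterating converges to k ≈ 5.45.
Then θ = 3720/(5.45−1) ≈ 837.

k ≈ 5.45, θ ≈ 837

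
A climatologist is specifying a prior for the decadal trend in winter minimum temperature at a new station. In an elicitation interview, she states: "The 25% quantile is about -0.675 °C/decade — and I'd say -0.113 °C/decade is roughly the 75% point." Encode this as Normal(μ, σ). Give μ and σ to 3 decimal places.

μ = -0.394, σ = 0.417

The p-quantile of Normal(μ,σ) is μ + z_p·σ, with z_{0.25} = -0.6745 and z_{0.75} = 0.6745.
Eliminate σ: μ = (z₂·x₁ − z₁·x₂)/(z₂ − z₁) = (0.6745·-0.675 − (-0.6745)·-0.113)/1.349 = -0.394.
Then σ = (x₂ − x₁)/(z₂ − z₁) = (-0.113 − -0.675)/1.349 = 0.417.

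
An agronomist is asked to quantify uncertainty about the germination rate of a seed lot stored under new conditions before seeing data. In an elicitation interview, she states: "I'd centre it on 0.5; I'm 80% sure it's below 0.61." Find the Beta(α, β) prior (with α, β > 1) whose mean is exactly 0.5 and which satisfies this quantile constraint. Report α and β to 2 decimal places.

With mean 0.5 fixed, write α = 0.5s, β = 0.5s where s = α+β.
Need P(θ < 0.61) = 0.8 under Beta(0.5s, 0.5s). Normal approximation: (q−m)/√(m(1−m)/s) ≈ z_{0.8} = 0.842, so s ≈ 0.5·0.5·(0.842)²/(0.61−0.5)² = 14.6.
At s = 14.6: P(θ<0.61) ≈ 0.799. Adjusting to match 0.8 gives s ≈ 14.77.
So α = 0.5·14.77 ≈ 7.38, β = 0.5·14.77 ≈ 7.38.

α ≈ 7.38, β ≈ 7.38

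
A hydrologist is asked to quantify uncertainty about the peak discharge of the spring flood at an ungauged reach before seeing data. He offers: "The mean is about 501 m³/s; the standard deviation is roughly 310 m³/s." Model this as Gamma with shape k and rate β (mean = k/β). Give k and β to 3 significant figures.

k ≈ 2.61, β ≈ 0.00521

For Gamma(k, rate β): mean = k/β, variance = k/β², so CV = 1/√k.
CV = SD/mean = 310/501 = 0.6188, hence k = 1/CV² = 2.61.
Then β = k/mean = 2.61/501 = 0.00521.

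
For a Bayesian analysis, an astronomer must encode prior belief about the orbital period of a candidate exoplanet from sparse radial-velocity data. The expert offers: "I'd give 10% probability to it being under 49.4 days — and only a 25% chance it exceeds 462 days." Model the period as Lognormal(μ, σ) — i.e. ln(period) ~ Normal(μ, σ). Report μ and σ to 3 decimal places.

If T ~ Lognormal(μ,σ) then ln T ~ Normal(μ,σ), so the p-quantile of ln T is μ + z_p·σ.
ln(49.4) = 3.9 and ln(462) = 6.136; z_{0.1} = -1.282, z_{0.75} = 0.6745.
σ = (6.136 − 3.9)/(0.6745 − (-1.282)) = 1.143.
μ = 3.9 − (-1.282)·1.143 = 5.365.

μ ≈ 5.365, σ ≈ 1.143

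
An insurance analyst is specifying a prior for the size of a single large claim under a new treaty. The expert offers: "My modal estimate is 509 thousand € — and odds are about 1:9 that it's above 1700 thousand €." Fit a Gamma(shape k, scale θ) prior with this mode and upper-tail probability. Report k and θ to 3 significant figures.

Gamma(k,θ) with k>1 has mode (k−1)θ, so θ = 509/(k−1).
Need P(X < 1700) = 0.9 with θ tied to k this way. Start at k = 2, θ = 509: P(X<1700) ≈ 0.846.
Too low — raise k to concentrate. Iterating converges to k ≈ 2.29.
Then θ = 509/(2.29−1) ≈ 393.

k ≈ 2.29, θ ≈ 393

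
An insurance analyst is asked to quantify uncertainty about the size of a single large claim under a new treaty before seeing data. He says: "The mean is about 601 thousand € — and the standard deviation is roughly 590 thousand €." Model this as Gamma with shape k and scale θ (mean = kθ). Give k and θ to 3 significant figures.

For Gamma(k, scale θ): mean = kθ, variance = kθ², so CV = 1/√k.
CV = SD/mean = 590/601 = 0.9817, hence k = 1/CV² = 1.04.
Then θ = mean/k = 601/1.04 = 579.

k ≈ 1.04, θ ≈ 579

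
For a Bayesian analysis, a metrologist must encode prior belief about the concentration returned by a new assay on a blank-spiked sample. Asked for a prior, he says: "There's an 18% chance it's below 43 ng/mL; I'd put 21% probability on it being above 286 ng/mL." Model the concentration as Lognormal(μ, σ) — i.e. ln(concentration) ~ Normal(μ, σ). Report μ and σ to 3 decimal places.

If T ~ Lognormal(μ,σ) then ln T ~ Normal(μ,σ), so the p-quantile of ln T is μ + z_p·σ.
ln(43) = 3.761 and ln(286) = 5.656; z_{0.18} = -0.9154, z_{0.79} = 0.8064.
σ = (5.656 − 3.761)/(0.8064 − (-0.9154)) = 1.100.
μ = 3.761 − (-0.9154)·1.100 = 4.769.

μ ≈ 4.769, σ ≈ 1.100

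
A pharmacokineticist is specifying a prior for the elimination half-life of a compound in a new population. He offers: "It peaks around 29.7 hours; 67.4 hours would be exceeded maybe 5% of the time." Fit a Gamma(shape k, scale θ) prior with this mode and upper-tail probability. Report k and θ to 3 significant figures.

k ≈ 5.09, θ ≈ 7.27

Gamma(k,θ) with k>1 has mode (k−1)θ, so θ = 29.7/(k−1).
Need P(X < 67.4) = 0.95 with θ tied to k this way. Start at k = 2, θ = 29.7: P(X<67.4) ≈ 0.662.
Too low — raise k to concentrate. Iterating converges to k ≈ 5.09.
Then θ = 29.7/(5.09−1) ≈ 7.27.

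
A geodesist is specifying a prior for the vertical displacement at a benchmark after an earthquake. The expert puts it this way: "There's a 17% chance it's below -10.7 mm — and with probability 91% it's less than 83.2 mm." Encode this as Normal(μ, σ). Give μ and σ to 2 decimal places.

μ = 28.34, σ = 40.92

The p-quantile of Normal(μ,σ) is μ + z_p·σ, with z_{0.17} = -0.9542 and z_{0.91} = 1.341.
Eliminate σ: μ = (z₂·x₁ − z₁·x₂)/(z₂ − z₁) = (1.341·-10.7 − (-0.9542)·83.2)/2.295 = 28.34.
Then σ = (x₂ − x₁)/(z₂ − z₁) = (83.2 − -10.7)/2.295 = 40.92.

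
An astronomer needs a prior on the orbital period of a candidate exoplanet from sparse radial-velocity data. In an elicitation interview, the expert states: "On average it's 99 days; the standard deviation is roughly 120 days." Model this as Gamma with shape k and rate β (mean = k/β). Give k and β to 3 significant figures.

k ≈ 0.681, β ≈ 0.00687

For Gamma(k, rate β): mean = k/β, variance = k/β², so CV = 1/√k.
CV = SD/mean = 120/99 = 1.212, hence k = 1/CV² = 0.681.
Then β = k/mean = 0.681/99 = 0.00687.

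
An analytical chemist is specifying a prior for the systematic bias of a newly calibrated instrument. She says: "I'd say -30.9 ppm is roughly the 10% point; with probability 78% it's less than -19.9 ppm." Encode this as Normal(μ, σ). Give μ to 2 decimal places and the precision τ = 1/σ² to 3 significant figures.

μ = -24.04, τ = 0.0349

For Normal(μ,σ), the p-quantile is μ + z_p·σ. Here z_{0.1} = -1.282, z_{0.78} = 0.7722.
So -30.9 = μ − 1.282σ and -19.9 = μ + 0.7722σ.
Subtracting: σ = (-19.9 − -30.9)/(0.7722 − (-1.282)) = 5.36.
Then μ = -30.9 − (-1.282)·5.36 = -24.04.
Precision τ = 1/σ² = 1/5.356² = 0.0349.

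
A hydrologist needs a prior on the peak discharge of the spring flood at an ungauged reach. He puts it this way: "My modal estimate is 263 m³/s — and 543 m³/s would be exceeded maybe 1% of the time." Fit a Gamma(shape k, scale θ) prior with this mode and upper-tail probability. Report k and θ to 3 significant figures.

Gamma(k,θ) with k>1 has mode (k−1)θ, so θ = 263/(k−1).
Need P(X < 543) = 0.99 with θ tied to k this way. Start at k = 2, θ = 263: P(X<543) ≈ 0.611.
Too low — raise k to concentrate. Iterating converges to k ≈ 10.3.
Then θ = 263/(10.3−1) ≈ 28.3.

k ≈ 10.3, θ ≈ 28.3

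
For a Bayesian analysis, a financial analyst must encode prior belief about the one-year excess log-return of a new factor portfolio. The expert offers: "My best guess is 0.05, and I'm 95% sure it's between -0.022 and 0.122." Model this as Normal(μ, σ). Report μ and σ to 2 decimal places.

A symmetric 95% interval runs μ ± z·σ with z = 1.96.
Half-width = 0.072, so σ = 0.072/1.96 = 0.04.
μ is the stated best guess, 0.05.

μ = 0.05, σ = 0.04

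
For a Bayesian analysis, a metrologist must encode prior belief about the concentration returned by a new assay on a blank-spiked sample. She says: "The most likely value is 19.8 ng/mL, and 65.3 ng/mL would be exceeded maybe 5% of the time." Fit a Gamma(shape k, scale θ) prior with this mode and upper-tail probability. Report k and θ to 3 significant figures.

Gamma(k,θ) with k>1 has mode (k−1)θ, so θ = 19.8/(k−1).
Need P(X < 65.3) = 0.95 with θ tied to k this way. Start at k = 2, θ = 19.8: P(X<65.3) ≈ 0.841.
Too low — raise k to concentrate. Iterating converges to k ≈ 2.83.
Then θ = 19.8/(2.83−1) ≈ 10.8.

k ≈ 2.83, θ ≈ 10.8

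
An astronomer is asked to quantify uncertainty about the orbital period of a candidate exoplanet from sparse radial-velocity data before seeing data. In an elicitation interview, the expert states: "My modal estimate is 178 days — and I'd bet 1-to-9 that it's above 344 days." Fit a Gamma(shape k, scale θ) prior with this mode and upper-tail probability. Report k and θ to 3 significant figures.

Gamma(k,θ) with k>1 has mode (k−1)θ, so θ = 178/(k−1).
Need P(X < 344) = 0.9 with θ tied to k this way. Start at k = 2, θ = 178: P(X<344) ≈ 0.575.
Too low — raise k to concentrate. Iterating converges to k ≈ 5.41.
Then θ = 178/(5.41−1) ≈ 40.4.

k ≈ 5.41, θ ≈ 40.4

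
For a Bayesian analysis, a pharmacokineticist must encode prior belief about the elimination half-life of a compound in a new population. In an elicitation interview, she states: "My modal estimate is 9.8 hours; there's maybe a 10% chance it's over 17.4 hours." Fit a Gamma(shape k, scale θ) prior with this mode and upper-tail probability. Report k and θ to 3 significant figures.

k ≈ 6.77, θ ≈ 1.7

Gamma(k,θ) with k>1 has mode (k−1)θ, so θ = 9.8/(k−1).
Need P(X < 17.4) = 0.9 with θ tied to k this way. Start at k = 2, θ = 9.8: P(X<17.4) ≈ 0.530.
Too low — raise k to concentrate. Iterating converges to k ≈ 6.77.
Then θ = 9.8/(6.77−1) ≈ 1.7.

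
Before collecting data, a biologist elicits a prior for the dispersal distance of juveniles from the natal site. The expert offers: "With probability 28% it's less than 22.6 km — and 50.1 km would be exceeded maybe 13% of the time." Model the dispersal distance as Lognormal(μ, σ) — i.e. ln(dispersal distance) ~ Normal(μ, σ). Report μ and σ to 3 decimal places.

If T ~ Lognormal(μ,σ) then ln T ~ Normal(μ,σ), so the p-quantile of ln T is μ + z_p·σ.
ln(22.6) = 3.118 and ln(50.1) = 3.914; z_{0.28} = -0.5828, z_{0.87} = 1.126.
σ = (3.914 − 3.118)/(1.126 − (-0.5828)) = 0.466.
μ = 3.118 − (-0.5828)·0.466 = 3.389.

μ ≈ 3.389, σ ≈ 0.466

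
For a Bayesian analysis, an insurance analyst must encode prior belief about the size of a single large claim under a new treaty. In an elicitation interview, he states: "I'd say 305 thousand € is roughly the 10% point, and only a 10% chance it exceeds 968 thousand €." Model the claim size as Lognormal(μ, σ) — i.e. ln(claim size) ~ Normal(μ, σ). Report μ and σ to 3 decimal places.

μ ≈ 6.298, σ ≈ 0.451

If T ~ Lognormal(μ,σ) then ln T ~ Normal(μ,σ), so the p-quantile of ln T is μ + z_p·σ.
ln(305) = 5.72 and ln(968) = 6.875; z_{0.1} = -1.282, z_{0.9} = 1.282.
σ = (6.875 − 5.72)/(1.282 − (-1.282)) = 0.451.
μ = 5.72 − (-1.282)·0.451 = 6.298.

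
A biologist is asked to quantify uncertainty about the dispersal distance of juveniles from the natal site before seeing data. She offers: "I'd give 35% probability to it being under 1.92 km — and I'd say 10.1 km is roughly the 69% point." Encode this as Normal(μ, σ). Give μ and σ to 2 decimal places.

μ = 5.50, σ = 9.28

For Normal(μ,σ), the p-quantile is μ + z_p·σ. Here z_{0.35} = -0.3853, z_{0.69} = 0.4959.
So 1.92 = μ − 0.3853σ and 10.1 = μ + 0.4959σ.
Subtracting: σ = (10.1 − 1.92)/(0.4959 − (-0.3853)) = 9.28.
Then μ = 1.92 − (-0.3853)·9.28 = 5.50.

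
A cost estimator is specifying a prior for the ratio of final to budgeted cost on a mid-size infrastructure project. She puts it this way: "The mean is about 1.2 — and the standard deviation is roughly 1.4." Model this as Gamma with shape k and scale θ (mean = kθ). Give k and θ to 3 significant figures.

For Gamma(k, scale θ): mean = kθ, variance = kθ², so CV = 1/√k.
CV = SD/mean = 1.4/1.2 = 1.167, hence k = 1/CV² = 0.735.
Then θ = mean/k = 1.2/0.735 = 1.63.

k ≈ 0.735, θ ≈ 1.63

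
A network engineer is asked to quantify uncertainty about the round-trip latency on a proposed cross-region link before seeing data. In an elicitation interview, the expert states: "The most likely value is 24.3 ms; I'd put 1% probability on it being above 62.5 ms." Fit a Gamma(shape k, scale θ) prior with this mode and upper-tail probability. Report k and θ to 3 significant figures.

Gamma(k,θ) with k>1 has mode (k−1)θ, so θ = 24.3/(k−1).
Need P(X < 62.5) = 0.99 with θ tied to k this way. Start at k = 2, θ = 24.3: P(X<62.5) ≈ 0.727.
Too low — raise k to concentrate. Iterating converges to k ≈ 6.23.
Then θ = 24.3/(6.23−1) ≈ 4.65.

k ≈ 6.23, θ ≈ 4.65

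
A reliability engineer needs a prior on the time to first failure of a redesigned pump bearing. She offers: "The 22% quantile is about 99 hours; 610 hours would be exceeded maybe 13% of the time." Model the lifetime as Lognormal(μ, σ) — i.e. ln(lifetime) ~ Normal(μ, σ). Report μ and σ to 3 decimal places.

If T ~ Lognormal(μ,σ) then ln T ~ Normal(μ,σ), so the p-quantile of ln T is μ + z_p·σ.
ln(99) = 4.595 and ln(610) = 6.413; z_{0.22} = -0.7722, z_{0.87} = 1.126.
σ = (6.413 − 4.595)/(1.126 − (-0.7722)) = 0.958.
μ = 4.595 − (-0.7722)·0.958 = 5.335.

μ ≈ 5.335, σ ≈ 0.958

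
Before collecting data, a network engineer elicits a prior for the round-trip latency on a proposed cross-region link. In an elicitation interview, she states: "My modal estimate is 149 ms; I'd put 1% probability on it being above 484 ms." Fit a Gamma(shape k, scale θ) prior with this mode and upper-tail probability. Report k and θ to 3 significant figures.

Gamma(k,θ) with k>1 has mode (k−1)θ, so θ = 149/(k−1).
Need P(X < 484) = 0.99 with θ tied to k this way. Start at k = 2, θ = 149: P(X<484) ≈ 0.835.
Too low — raise k to concentrate. Iterating converges to k ≈ 4.18.
Then θ = 149/(4.18−1) ≈ 46.8.

k ≈ 4.18, θ ≈ 46.8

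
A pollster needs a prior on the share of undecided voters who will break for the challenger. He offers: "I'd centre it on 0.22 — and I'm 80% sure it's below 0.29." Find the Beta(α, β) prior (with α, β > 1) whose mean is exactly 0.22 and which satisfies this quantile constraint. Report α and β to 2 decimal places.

α ≈ 5.01, β ≈ 17.76

With mean 0.22 fixed, write α = 0.22s, β = 0.78s where s = α+β.
Need P(θ < 0.29) = 0.8 under Beta(0.22s, 0.78s). Normal approximation: (q−m)/√(m(1−m)/s) ≈ z_{0.8} = 0.842, so s ≈ 0.22·0.78·(0.842)²/(0.29−0.22)² = 24.8.
At s = 24.8: P(θ<0.29) ≈ 0.808. Adjusting to match 0.8 gives s ≈ 22.76.
So α = 0.22·22.76 ≈ 5.01, β = 0.78·22.76 ≈ 17.76.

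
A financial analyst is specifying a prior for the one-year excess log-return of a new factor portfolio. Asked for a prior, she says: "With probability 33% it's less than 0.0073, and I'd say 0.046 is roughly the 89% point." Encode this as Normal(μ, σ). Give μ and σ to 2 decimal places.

For Normal(μ,σ), the p-quantile is μ + z_p·σ. Here z_{0.33} = -0.4399, z_{0.89} = 1.227.
So 0.0073 = μ − 0.4399σ and 0.046 = μ + 1.227σ.
Subtracting: σ = (0.046 − 0.0073)/(1.227 − (-0.4399)) = 0.02.
Then μ = 0.0073 − (-0.4399)·0.02 = 0.02.

μ = 0.02, σ = 0.02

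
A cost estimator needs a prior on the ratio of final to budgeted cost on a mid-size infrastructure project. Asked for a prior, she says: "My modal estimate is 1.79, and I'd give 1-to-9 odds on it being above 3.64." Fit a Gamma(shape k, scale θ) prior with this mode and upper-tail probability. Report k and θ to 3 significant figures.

k ≈ 4.81, θ ≈ 0.47

Gamma(k,θ) with k>1 has mode (k−1)θ, so θ = 1.79/(k−1).
Need P(X < 3.64) = 0.9 with θ tied to k this way. Start at k = 2, θ = 1.79: P(X<3.64) ≈ 0.603.
Too low — raise k to concentrate. Iterating converges to k ≈ 4.81.
Then θ = 1.79/(4.81−1) ≈ 0.47.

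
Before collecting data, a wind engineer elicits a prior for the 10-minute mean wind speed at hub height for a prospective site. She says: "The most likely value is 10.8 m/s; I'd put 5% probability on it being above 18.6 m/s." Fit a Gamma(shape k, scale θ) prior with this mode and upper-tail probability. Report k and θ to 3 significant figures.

k ≈ 10.4, θ ≈ 1.14

Gamma(k,θ) with k>1 has mode (k−1)θ, so θ = 10.8/(k−1).
Need P(X < 18.6) = 0.95 with θ tied to k this way. Start at k = 2, θ = 10.8: P(X<18.6) ≈ 0.514.
Too low — raise k to concentrate. Iterating converges to k ≈ 10.4.
Then θ = 10.8/(10.4−1) ≈ 1.14.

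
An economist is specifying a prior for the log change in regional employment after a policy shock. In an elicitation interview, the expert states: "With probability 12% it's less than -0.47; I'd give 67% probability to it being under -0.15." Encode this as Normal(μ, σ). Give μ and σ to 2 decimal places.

For Normal(μ,σ), the p-quantile is μ + z_p·σ. Here z_{0.12} = -1.175, z_{0.67} = 0.4399.
So -0.47 = μ − 1.175σ and -0.15 = μ + 0.4399σ.
Subtracting: σ = (-0.15 − -0.47)/(0.4399 − (-1.175)) = 0.20.
Then μ = -0.47 − (-1.175)·0.20 = -0.24.

μ = -0.24, σ = 0.20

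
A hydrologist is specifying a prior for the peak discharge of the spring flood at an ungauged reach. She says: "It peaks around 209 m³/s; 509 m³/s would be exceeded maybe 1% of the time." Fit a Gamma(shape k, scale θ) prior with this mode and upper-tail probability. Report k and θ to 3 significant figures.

k ≈ 6.96, θ ≈ 35.1

Gamma(k,θ) with k>1 has mode (k−1)θ, so θ = 209/(k−1).
Need P(X < 509) = 0.99 with θ tied to k this way. Start at k = 2, θ = 209: P(X<509) ≈ 0.699.
Too low — raise k to concentrate. Iterating converges to k ≈ 6.96.
Then θ = 209/(6.96−1) ≈ 35.1.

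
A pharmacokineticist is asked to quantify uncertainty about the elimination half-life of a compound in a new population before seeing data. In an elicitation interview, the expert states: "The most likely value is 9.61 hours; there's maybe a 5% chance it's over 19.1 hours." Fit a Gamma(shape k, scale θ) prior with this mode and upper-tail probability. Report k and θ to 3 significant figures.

Gamma(k,θ) with k>1 has mode (k−1)θ, so θ = 9.61/(k−1).
Need P(X < 19.1) = 0.95 with θ tied to k this way. Start at k = 2, θ = 9.61: P(X<19.1) ≈ 0.591.
Too low — raise k to concentrate. Iterating converges to k ≈ 6.88.
Then θ = 9.61/(6.88−1) ≈ 1.64.

k ≈ 6.88, θ ≈ 1.64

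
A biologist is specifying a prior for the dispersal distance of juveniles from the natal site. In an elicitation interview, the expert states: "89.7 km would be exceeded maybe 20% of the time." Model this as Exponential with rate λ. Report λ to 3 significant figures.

λ ≈ 0.0179

P(T > 89.7) = e^(−λ·89.7) = 0.2, so λ = −ln(0.2)/89.7 = 0.0179.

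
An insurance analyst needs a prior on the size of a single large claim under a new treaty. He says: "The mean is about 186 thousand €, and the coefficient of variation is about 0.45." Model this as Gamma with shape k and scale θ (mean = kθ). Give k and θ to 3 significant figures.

k ≈ 4.94, θ ≈ 37.7

For Gamma(k, scale θ): mean = kθ, variance = kθ², so CV = 1/√k.
CV = 0.45, hence k = 1/CV² = 4.94.
Then θ = mean/k = 186/4.94 = 37.7.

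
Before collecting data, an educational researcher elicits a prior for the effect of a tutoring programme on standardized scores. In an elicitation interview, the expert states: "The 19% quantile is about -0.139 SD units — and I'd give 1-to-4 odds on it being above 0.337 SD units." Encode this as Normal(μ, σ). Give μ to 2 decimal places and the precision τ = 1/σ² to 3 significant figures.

For Normal(μ,σ), the p-quantile is μ + z_p·σ. Here z_{0.19} = -0.8779, z_{0.8} = 0.8416.
So -0.139 = μ − 0.8779σ and 0.337 = μ + 0.8416σ.
Subtracting: σ = (0.337 − -0.139)/(0.8416 − (-0.8779)) = 0.28.
Then μ = -0.139 − (-0.8779)·0.28 = 0.10.
Precision τ = 1/σ² = 1/0.2768² = 13.

μ = 0.10, τ = 13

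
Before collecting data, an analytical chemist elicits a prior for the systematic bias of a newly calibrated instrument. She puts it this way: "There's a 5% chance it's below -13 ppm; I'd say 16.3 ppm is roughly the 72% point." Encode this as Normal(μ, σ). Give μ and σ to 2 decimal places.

μ = 8.63, σ = 13.15

For Normal(μ,σ), the p-quantile is μ + z_p·σ. Here z_{0.05} = -1.645, z_{0.72} = 0.5828.
So -13 = μ − 1.645σ and 16.3 = μ + 0.5828σ.
Subtracting: σ = (16.3 − -13)/(0.5828 − (-1.645)) = 13.15.
Then μ = -13 − (-1.645)·13.15 = 8.63.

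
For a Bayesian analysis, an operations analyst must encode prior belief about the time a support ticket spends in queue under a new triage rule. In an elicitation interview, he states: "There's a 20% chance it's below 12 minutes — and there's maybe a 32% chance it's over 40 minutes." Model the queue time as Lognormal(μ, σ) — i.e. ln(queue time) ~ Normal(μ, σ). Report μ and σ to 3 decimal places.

If T ~ Lognormal(μ,σ) then ln T ~ Normal(μ,σ), so the p-quantile of ln T is μ + z_p·σ.
ln(12) = 2.485 and ln(40) = 3.689; z_{0.2} = -0.8416, z_{0.68} = 0.4677.
σ = (3.689 − 2.485)/(0.4677 − (-0.8416)) = 0.920.
μ = 2.485 − (-0.8416)·0.920 = 3.259.

μ ≈ 3.259, σ ≈ 0.920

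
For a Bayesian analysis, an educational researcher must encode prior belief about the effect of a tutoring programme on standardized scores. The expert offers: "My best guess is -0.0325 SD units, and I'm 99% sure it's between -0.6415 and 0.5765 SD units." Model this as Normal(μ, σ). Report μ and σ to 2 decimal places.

μ = -0.03, σ = 0.24

A symmetric 99% interval runs μ ± z·σ with z = 2.576.
Half-width = 0.609, so σ = 0.609/2.576 = 0.24.
μ is the stated best guess, -0.03.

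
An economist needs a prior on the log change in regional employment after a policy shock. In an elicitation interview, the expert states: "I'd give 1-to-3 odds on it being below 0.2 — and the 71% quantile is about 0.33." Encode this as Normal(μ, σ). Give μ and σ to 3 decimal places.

For Normal(μ,σ), the p-quantile is μ + z_p·σ. Here z_{0.25} = -0.6745, z_{0.71} = 0.5534.
So 0.2 = μ − 0.6745σ and 0.33 = μ + 0.5534σ.
Subtracting: σ = (0.33 − 0.2)/(0.5534 − (-0.6745)) = 0.106.
Then μ = 0.2 − (-0.6745)·0.106 = 0.271.

μ = 0.271, σ = 0.106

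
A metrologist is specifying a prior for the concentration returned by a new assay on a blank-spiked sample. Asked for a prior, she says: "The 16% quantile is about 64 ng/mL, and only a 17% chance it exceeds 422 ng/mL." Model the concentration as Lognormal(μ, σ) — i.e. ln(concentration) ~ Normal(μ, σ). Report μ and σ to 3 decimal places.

If T ~ Lognormal(μ,σ) then ln T ~ Normal(μ,σ), so the p-quantile of ln T is μ + z_p·σ.
ln(64) = 4.159 and ln(422) = 6.045; z_{0.16} = -0.9945, z_{0.83} = 0.9542.
σ = (6.045 − 4.159)/(0.9542 − (-0.9945)) = 0.968.
μ = 4.159 − (-0.9945)·0.968 = 5.121.

μ ≈ 5.121, σ ≈ 0.968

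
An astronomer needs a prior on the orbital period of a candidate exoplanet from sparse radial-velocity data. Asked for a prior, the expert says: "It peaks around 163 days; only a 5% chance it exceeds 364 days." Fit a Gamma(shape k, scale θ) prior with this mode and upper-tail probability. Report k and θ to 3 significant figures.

k ≈ 5.26, θ ≈ 38.3

Gamma(k,θ) with k>1 has mode (k−1)θ, so θ = 163/(k−1).
Need P(X < 364) = 0.95 with θ tied to k this way. Start at k = 2, θ = 163: P(X<364) ≈ 0.653.
Too low — raise k to concentrate. Iterating converges to k ≈ 5.26.
Then θ = 163/(5.26−1) ≈ 38.3.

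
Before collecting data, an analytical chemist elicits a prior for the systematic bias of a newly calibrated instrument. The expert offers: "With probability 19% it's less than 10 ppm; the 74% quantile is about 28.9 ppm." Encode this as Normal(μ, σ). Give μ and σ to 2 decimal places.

For Normal(μ,σ), the p-quantile is μ + z_p·σ. Here z_{0.19} = -0.8779, z_{0.74} = 0.6433.
So 10 = μ − 0.8779σ and 28.9 = μ + 0.6433σ.
Subtracting: σ = (28.9 − 10)/(0.6433 − (-0.8779)) = 12.42.
Then μ = 10 − (-0.8779)·12.42 = 20.91.

μ = 20.91, σ = 12.42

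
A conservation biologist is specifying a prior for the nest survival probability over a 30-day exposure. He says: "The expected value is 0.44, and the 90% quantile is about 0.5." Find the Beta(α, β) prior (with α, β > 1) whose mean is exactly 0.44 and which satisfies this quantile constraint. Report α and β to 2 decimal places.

α ≈ 49.69, β ≈ 63.24

With mean 0.44 fixed, write α = 0.44s, β = 0.56s where s = α+β.
Need P(θ < 0.5) = 0.9 under Beta(0.44s, 0.56s). Normal approximation: (q−m)/√(m(1−m)/s) ≈ z_{0.9} = 1.28, so s ≈ 0.44·0.56·(1.28)²/(0.5−0.44)² = 112.4.
At s = 112.4: P(θ<0.5) ≈ 0.899. Adjusting to match 0.9 gives s ≈ 112.94.
So α = 0.44·112.94 ≈ 49.69, β = 0.56·112.94 ≈ 63.24.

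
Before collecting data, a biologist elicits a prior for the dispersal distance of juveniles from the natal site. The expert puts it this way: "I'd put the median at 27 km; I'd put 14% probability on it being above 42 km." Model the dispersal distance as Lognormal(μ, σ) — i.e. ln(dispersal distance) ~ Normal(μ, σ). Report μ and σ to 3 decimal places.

μ ≈ 3.296, σ ≈ 0.409

If T ~ Lognormal(μ,σ) then ln T ~ Normal(μ,σ), so the p-quantile of ln T is μ + z_p·σ.
ln(27) = 3.296 and ln(42) = 3.738; z_{0.5} = 0, z_{0.86} = 1.08.
σ = (3.738 − 3.296)/(1.08 − (0)) = 0.409.
μ = 3.296 − (0)·0.409 = 3.296.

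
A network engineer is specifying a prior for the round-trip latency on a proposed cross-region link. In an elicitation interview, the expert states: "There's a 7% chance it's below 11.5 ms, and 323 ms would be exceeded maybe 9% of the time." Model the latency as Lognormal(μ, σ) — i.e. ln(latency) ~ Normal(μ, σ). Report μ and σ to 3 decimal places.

μ ≈ 4.190, σ ≈ 1.184

If T ~ Lognormal(μ,σ) then ln T ~ Normal(μ,σ), so the p-quantile of ln T is μ + z_p·σ.
ln(11.5) = 2.442 and ln(323) = 5.778; z_{0.07} = -1.476, z_{0.91} = 1.341.
σ = (5.778 − 2.442)/(1.341 − (-1.476)) = 1.184.
μ = 2.442 − (-1.476)·1.184 = 4.190.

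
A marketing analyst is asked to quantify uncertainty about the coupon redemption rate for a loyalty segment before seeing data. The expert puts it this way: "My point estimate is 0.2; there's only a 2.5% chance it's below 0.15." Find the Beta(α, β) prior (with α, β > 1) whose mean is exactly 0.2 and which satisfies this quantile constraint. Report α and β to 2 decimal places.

α ≈ 44.11, β ≈ 176.43

With mean 0.2 fixed, write α = 0.2s, β = 0.8s where s = α+β.
Need P(θ < 0.15) = 0.025 under Beta(0.2s, 0.8s). Normal approximation: (q−m)/√(m(1−m)/s) ≈ z_{0.025} = -1.96, so s ≈ 0.2·0.8·(-1.96)²/(0.15−0.2)² = 245.9.
At s = 245.9: P(θ<0.15) ≈ 0.019. Adjusting to match 0.025 gives s ≈ 220.53.
So α = 0.2·220.53 ≈ 44.11, β = 0.8·220.53 ≈ 176.43.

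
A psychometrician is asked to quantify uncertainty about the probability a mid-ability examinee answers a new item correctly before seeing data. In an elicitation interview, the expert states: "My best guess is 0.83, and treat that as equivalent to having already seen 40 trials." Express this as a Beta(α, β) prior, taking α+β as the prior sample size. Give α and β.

Under the effective-sample-size interpretation, Beta(α, β) has prior mean α/(α+β) and prior sample size α+β.
So α+β = 40 and α/(α+β) = 0.83, giving α = 0.83·40 = 33.2 and β = 40 − 33.2 = 6.8.

α = 33.2, β = 6.8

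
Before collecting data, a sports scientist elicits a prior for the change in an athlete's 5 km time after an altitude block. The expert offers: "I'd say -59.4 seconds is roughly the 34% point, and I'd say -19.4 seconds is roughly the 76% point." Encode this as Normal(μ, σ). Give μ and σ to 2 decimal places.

μ = -44.65, σ = 35.75

The p-quantile of Normal(μ,σ) is μ + z_p·σ, with z_{0.34} = -0.4125 and z_{0.76} = 0.7063.
Eliminate σ: μ = (z₂·x₁ − z₁·x₂)/(z₂ − z₁) = (0.7063·-59.4 − (-0.4125)·-19.4)/1.119 = -44.65.
Then σ = (x₂ − x₁)/(z₂ − z₁) = (-19.4 − -59.4)/1.119 = 35.75.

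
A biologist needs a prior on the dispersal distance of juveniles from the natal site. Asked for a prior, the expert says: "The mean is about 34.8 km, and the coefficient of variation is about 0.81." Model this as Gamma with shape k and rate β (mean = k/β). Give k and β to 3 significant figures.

k ≈ 1.52, β ≈ 0.0438

For Gamma(k, rate β): mean = k/β, variance = k/β², so CV = 1/√k.
CV = 0.81, hence k = 1/CV² = 1.52.
Then β = k/mean = 1.52/34.8 = 0.0438.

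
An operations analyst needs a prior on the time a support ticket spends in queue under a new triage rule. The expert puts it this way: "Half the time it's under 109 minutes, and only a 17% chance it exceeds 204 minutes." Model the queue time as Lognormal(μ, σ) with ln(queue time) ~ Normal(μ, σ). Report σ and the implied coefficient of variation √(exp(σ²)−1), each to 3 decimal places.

If T ~ Lognormal(μ,σ) then ln T ~ Normal(μ,σ), so the p-quantile of ln T is μ + z_p·σ.
ln(109) = 4.691 and ln(204) = 5.318; z_{0.5} = 0, z_{0.83} = 0.9542.
σ = (5.318 − 4.691)/(0.9542 − (0)) = 0.657.
μ = 4.691 − (0)·0.657 = 4.691.
CV = √(exp(σ²)−1) = √(exp(0.4315)−1) = 0.735.

σ ≈ 0.657, CV ≈ 0.735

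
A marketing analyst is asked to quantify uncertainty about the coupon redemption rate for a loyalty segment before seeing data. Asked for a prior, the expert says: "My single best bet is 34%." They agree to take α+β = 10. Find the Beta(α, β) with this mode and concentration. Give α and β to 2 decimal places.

For α,β > 1 the Beta mode is (α−1)/(α+β−2). With α+β = 10, the mode is (α−1)/8.
Set (α−1)/8 = 0.34 → α = 1 + 0.34·8 = 3.72.
β = 10 − α = 6.28.

α = 3.72, β = 6.28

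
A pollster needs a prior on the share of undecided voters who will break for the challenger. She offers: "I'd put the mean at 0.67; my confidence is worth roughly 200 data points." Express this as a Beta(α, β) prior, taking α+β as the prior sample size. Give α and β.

Under the effective-sample-size interpretation, Beta(α, β) has prior mean α/(α+β) and prior sample size α+β.
So α+β = 200 and α/(α+β) = 0.67, giving α = 0.67·200 = 134 and β = 200 − 134 = 66.

α = 134, β = 66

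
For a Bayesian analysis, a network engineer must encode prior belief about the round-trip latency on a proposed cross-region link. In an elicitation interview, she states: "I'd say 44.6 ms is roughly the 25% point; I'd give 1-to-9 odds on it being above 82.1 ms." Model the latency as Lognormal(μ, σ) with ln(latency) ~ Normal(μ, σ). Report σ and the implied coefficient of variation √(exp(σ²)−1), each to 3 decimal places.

If T ~ Lognormal(μ,σ) then ln T ~ Normal(μ,σ), so the p-quantile of ln T is μ + z_p·σ.
ln(44.6) = 3.798 and ln(82.1) = 4.408; z_{0.25} = -0.6745, z_{0.9} = 1.282.
σ = (4.408 − 3.798)/(1.282 − (-0.6745)) = 0.312.
μ = 3.798 − (-0.6745)·0.312 = 4.008.
CV = √(exp(σ²)−1) = √(exp(0.0973)−1) = 0.320.

σ ≈ 0.312, CV ≈ 0.320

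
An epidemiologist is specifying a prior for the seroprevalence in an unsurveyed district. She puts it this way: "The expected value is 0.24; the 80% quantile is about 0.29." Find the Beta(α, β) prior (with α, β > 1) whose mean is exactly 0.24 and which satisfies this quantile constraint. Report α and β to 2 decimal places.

α ≈ 11.83, β ≈ 37.46

With mean 0.24 fixed, write α = 0.24s, β = 0.76s where s = α+β.
Need P(θ < 0.29) = 0.8 under Beta(0.24s, 0.76s). Normal approximation: (q−m)/√(m(1−m)/s) ≈ z_{0.8} = 0.842, so s ≈ 0.24·0.76·(0.842)²/(0.29−0.24)² = 51.7.
At s = 51.7: P(θ<0.29) ≈ 0.805. Adjusting to match 0.8 gives s ≈ 49.30.
So α = 0.24·49.30 ≈ 11.83, β = 0.76·49.30 ≈ 37.46.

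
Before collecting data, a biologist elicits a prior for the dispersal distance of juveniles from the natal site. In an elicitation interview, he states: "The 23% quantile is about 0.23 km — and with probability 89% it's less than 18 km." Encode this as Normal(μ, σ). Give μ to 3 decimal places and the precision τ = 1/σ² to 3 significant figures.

For Normal(μ,σ), the p-quantile is μ + z_p·σ. Here z_{0.23} = -0.7388, z_{0.89} = 1.227.
So 0.23 = μ − 0.7388σ and 18 = μ + 1.227σ.
Subtracting: σ = (18 − 0.23)/(1.227 − (-0.7388)) = 9.042.
Then μ = 0.23 − (-0.7388)·9.042 = 6.910.
Precision τ = 1/σ² = 1/9.042² = 0.0122.

μ = 6.910, τ = 0.0122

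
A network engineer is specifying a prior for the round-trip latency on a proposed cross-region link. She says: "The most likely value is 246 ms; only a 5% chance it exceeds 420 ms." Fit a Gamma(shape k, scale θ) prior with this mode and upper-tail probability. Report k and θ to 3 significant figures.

k ≈ 10.8, θ ≈ 25.2

Gamma(k,θ) with k>1 has mode (k−1)θ, so θ = 246/(k−1).
Need P(X < 420) = 0.95 with θ tied to k this way. Start at k = 2, θ = 246: P(X<420) ≈ 0.509.
Too low — raise k to concentrate. Iterating converges to k ≈ 10.8.
Then θ = 246/(10.8−1) ≈ 25.2.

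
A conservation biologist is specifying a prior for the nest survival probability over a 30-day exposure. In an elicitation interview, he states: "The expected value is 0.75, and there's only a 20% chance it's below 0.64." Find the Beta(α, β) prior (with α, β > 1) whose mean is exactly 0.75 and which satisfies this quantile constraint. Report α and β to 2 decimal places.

With mean 0.75 fixed, write α = 0.75s, β = 0.25s where s = α+β.
Need P(θ < 0.64) = 0.2 under Beta(0.75s, 0.25s). Normal approximation: (q−m)/√(m(1−m)/s) ≈ z_{0.2} = -0.842, so s ≈ 0.75·0.25·(-0.842)²/(0.64−0.75)² = 11.0.
At s = 11.0: P(θ<0.64) ≈ 0.190. Adjusting to match 0.2 gives s ≈ 9.80.
So α = 0.75·9.80 ≈ 7.35, β = 0.25·9.80 ≈ 2.45.

α ≈ 7.35, β ≈ 2.45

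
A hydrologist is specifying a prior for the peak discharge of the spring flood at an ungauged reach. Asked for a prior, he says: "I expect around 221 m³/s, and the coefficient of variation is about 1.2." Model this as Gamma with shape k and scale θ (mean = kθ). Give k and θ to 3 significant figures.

k ≈ 0.694, θ ≈ 318

For Gamma(k, scale θ): mean = kθ, variance = kθ², so CV = 1/√k.
CV = 1.2, hence k = 1/CV² = 0.694.
Then θ = mean/k = 221/0.694 = 318.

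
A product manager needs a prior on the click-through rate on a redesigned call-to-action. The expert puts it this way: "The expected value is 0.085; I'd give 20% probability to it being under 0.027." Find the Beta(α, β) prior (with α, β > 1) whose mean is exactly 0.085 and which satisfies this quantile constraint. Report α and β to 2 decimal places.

α ≈ 1.31, β ≈ 14.11

With mean 0.085 fixed, write α = 0.085s, β = 0.915s where s = α+β.
Need P(θ < 0.027) = 0.2 under Beta(0.085s, 0.915s). Normal approximation: (q−m)/√(m(1−m)/s) ≈ z_{0.2} = -0.842, so s ≈ 0.085·0.915·(-0.842)²/(0.027−0.085)² = 16.4.
At s = 16.4: P(θ<0.027) ≈ 0.188. Adjusting to match 0.2 gives s ≈ 15.42.
So α = 0.085·15.42 ≈ 1.31, β = 0.915·15.42 ≈ 14.11.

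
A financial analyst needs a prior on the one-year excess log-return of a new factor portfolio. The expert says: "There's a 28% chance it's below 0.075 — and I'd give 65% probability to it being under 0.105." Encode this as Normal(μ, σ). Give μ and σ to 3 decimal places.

For Normal(μ,σ), the p-quantile is μ + z_p·σ. Here z_{0.28} = -0.5828, z_{0.65} = 0.3853.
So 0.075 = μ − 0.5828σ and 0.105 = μ + 0.3853σ.
Subtracting: σ = (0.105 − 0.075)/(0.3853 − (-0.5828)) = 0.031.
Then μ = 0.075 − (-0.5828)·0.031 = 0.093.

μ = 0.093, σ = 0.031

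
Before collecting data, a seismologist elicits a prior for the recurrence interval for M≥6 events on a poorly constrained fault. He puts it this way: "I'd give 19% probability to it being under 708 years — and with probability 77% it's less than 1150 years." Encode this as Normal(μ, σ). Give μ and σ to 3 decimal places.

μ = 948.007, σ = 273.389

For Normal(μ,σ), the p-quantile is μ + z_p·σ. Here z_{0.19} = -0.8779, z_{0.77} = 0.7388.
So 708 = μ − 0.8779σ and 1150 = μ + 0.7388σ.
Subtracting: σ = (1150 − 708)/(0.7388 − (-0.8779)) = 273.389.
Then μ = 708 − (-0.8779)·273.389 = 948.007.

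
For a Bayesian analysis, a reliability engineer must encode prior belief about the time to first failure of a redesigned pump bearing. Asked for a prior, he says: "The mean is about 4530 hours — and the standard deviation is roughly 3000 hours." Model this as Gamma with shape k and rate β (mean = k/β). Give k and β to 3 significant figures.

For Gamma(k, rate β): mean = k/β, variance = k/β², so CV = 1/√k.
CV = SD/mean = 3000/4530 = 0.6623, hence k = 1/CV² = 2.28.
Then β = k/mean = 2.28/4530 = 0.000503.

k ≈ 2.28, β ≈ 0.000503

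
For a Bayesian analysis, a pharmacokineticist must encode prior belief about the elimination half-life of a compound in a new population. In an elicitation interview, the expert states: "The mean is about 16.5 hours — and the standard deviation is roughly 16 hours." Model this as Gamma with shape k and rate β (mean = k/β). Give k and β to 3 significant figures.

k ≈ 1.06, β ≈ 0.0645

For Gamma(k, rate β): mean = k/β, variance = k/β², so CV = 1/√k.
CV = SD/mean = 16/16.5 = 0.9697, hence k = 1/CV² = 1.06.
Then β = k/mean = 1.06/16.5 = 0.0645.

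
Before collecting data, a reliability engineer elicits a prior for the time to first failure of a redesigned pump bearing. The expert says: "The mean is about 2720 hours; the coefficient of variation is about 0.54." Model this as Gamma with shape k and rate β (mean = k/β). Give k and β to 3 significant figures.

For Gamma(k, rate β): mean = k/β, variance = k/β², so CV = 1/√k.
CV = 0.54, hence k = 1/CV² = 3.43.
Then β = k/mean = 3.43/2720 = 0.00126.

k ≈ 3.43, β ≈ 0.00126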